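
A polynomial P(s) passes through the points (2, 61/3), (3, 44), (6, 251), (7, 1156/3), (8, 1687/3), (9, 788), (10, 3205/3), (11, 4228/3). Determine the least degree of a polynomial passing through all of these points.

3

Divided differences on the nodes 2, 3, 6, 7, 8, 9, 10, 11:
  order 0: 61/3  44  251  1156/3  1687/3  788  3205/3  4228/3
  order 1: 71/3  69  403/3  177  677/3  841/3  341
  order 2: 34/3  49/3  64/3  73/3  82/3  91/3
  order 3: 1  1  1  1  1
  order 4: 0  0  0  0
  order 5: 0  0  0
  order 6: 0  0
  order 7: 0
The order-3 divided differences are all 1 (nonzero) and every higher order vanishes, so the data lies on a polynomial of degree exactly 3.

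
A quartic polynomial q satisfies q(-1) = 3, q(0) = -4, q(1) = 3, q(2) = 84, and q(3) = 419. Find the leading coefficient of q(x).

5

Write q(x) = ax^4 + bx^3 + cx^2 + dx + e. Substituting each data point gives a linear system:
  a - b + c - d + e = 3
  e = -4
  a + b + c + d + e = 3
  16a + 8b + 4c + 2d + e = 84
  81a + 27b + 9c + 3d + e = 419
Solving the system yields a = 5, b = 0, c = 2, d = 0, e = -4.
So q(x) = 5x^4 + 2x^2 - 4.
The leading coefficient is 5.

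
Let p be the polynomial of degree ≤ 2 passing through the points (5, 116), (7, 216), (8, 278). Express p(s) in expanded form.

p(s) = 4s^2 + 2s + 6

Write p(s) = as^2 + bs + c. Substituting each data point gives a linear system:
  25a + 5b + c = 116
  49a + 7b + c = 216
  64a + 8b + c = 278
Solving the system yields a = 4, b = 2, c = 6.
So p(s) = 4s^2 + 2s + 6.
Check: p(8) = 278. ✓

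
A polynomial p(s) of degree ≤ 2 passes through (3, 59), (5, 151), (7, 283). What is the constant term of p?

-4

Write p(s) = as^2 + bs + c. Substituting each data point gives a linear system:
  9a + 3b + c = 59
  25a + 5b + c = 151
  49a + 7b + c = 283
Solving the system yields a = 5, b = 6, c = -4.
So p(s) = 5s² + 6s - 4.
The constant term is -4.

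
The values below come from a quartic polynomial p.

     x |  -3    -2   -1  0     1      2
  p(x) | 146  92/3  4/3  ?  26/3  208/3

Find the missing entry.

-2

On equispaced nodes a degree-4 polynomial has vanishing fifth forward difference, so
  - p(-3) + 5·p(-2) - 10·p(-1) + 10·p(0) - 5·p(1) + p(2) = 0.
Substituting the known values and solving for p(0):
  10·p(0) = -20
  p(0) = -2.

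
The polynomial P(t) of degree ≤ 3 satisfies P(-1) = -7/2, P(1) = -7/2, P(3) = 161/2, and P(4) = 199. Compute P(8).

Write P(t) = at^3 + bt^2 + ct + d. Substituting each data point gives a linear system:
  -a + b - c + d = -7/2
  a + b + c + d = -7/2
  27a + 9b + 3c + d = 161/2
  64a + 16b + 4c + d = 199
Solving the system yields a = 3, b = 3/2, c = -3, d = -5.
So P(t) = 3t^3 + (3/2)t^2 - 3t - 5.
Then P(8) = 1603.

1603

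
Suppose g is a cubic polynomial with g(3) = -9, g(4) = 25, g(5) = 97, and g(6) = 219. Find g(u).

Write g(u) = au^3 + bu^2 + cu + d. Substituting each data point gives a linear system:
  27a + 9b + 3c + d = -9
  64a + 16b + 4c + d = 25
  125a + 25b + 5c + d = 97
  216a + 36b + 6c + d = 219
Solving the system yields a = 2, b = -5, c = -5, d = -3.
So g(u) = 2u^3 - 5u^2 - 5u - 3.
Check: g(6) = 219. ✓

g(u) = 2u^3 - 5u^2 - 5u - 3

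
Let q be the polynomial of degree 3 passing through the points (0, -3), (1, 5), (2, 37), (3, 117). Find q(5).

Write q(x) = ax^3 + bx^2 + cx + d. Substituting each data point gives a linear system:
  d = -3
  a + b + c + d = 5
  8a + 4b + 2c + d = 37
  27a + 9b + 3c + d = 117
Solving the system yields a = 4, b = 0, c = 4, d = -3.
So q(x) = 4x^3 + 4x - 3.
Then q(5) = 517.

517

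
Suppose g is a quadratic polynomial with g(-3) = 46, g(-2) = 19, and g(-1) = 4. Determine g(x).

g(x) = 6x^2 + 3x + 1

Write g(x) = ax^2 + bx + c. Substituting each data point gives a linear system:
  9a - 3b + c = 46
  4a - 2b + c = 19
  a - b + c = 4
Solving the system yields a = 6, b = 3, c = 1.
So g(x) = 6x^2 + 3x + 1.
Check: g(-3) = 46. ✓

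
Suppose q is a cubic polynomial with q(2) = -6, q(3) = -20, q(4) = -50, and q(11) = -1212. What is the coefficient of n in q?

0

Write q(n) = an^3 + bn^2 + cn + d. Substituting each data point gives a linear system:
  8a + 4b + 2c + d = -6
  27a + 9b + 3c + d = -20
  64a + 16b + 4c + d = -50
  1331a + 121b + 11c + d = -1212
Solving the system yields a = -1, b = 1, c = 0, d = -2.
So q(n) = -n³ + n² - 2.
The coefficient of n is 0.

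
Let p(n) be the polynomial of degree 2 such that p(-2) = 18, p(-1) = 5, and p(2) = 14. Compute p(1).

3

Write p(n) = an^2 + bn + c. Substituting each data point gives a linear system:
  4a - 2b + c = 18
  a - b + c = 5
  4a + 2b + c = 14
Solving the system yields a = 4, b = -1, c = 0.
So p(n) = 4n² - n.
Then p(1) = 3.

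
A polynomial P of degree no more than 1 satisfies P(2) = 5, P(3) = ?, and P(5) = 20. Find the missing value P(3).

10

The 2 known points determine the degree-1 polynomial uniquely.
Write P(u) = au + b. Substituting each data point gives a linear system:
  2a + b = 5
  5a + b = 20
Solving the system yields a = 5, b = -5.
So P(u) = 5u - 5.
Then P(3) = 10.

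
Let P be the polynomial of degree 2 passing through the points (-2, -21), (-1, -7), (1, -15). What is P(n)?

P(n) = -6n^2 - 4n - 5

Using the Lagrange interpolation formula with nodes -2, -1, 1:
  L_0(n) = (n + 1)(n - 1) / 3
  L_1(n) = (n + 2)(n - 1) / -2
  L_2(n) = (n + 2)(n + 1) / 6
Then P(n) = -21·L_0(n) - 7·L_1(n) - 15·L_2(n).
Expanding and collecting terms gives P(n) = -6n² - 4n - 5.
Check: P(1) = -15. ✓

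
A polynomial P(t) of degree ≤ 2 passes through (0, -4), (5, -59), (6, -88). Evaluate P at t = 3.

-19

Using the Lagrange interpolation formula with nodes 0, 5, 6:
  L_0(t) = (t - 5)(t - 6) / 30
  L_1(t) = t(t - 6) / -5
  L_2(t) = t(t - 5) / 6
Then P(t) = -4·L_0(t) - 59·L_1(t) - 88·L_2(t).
Expanding and collecting terms gives P(t) = -3t² + 4t - 4.
Evaluating at t = 3: P(3) = -19.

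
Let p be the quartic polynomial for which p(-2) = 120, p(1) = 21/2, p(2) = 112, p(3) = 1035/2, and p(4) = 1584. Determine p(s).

p(s) = 6s^4 - (1/2)s^3 + 5s^2

Write p(s) = as^4 + bs^3 + cs^2 + ds + e. Substituting each data point gives a linear system:
  16a - 8b + 4c - 2d + e = 120
  a + b + c + d + e = 21/2
  16a + 8b + 4c + 2d + e = 112
  81a + 27b + 9c + 3d + e = 1035/2
  256a + 64b + 16c + 4d + e = 1584
Solving the system yields a = 6, b = -1/2, c = 5, d = 0, e = 0.
So p(s) = 6s⁴ - (1/2)s³ + 5s².
Check: p(3) = 1035/2. ✓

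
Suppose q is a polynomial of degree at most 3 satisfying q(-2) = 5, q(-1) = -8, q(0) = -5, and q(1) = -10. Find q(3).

Using the Lagrange interpolation formula with nodes -2, -1, 0, 1:
  L_0(u) = (u + 1)u(u - 1) / -6
  L_1(u) = (u + 2)u(u - 1) / 2
  L_2(u) = (u + 2)(u + 1)(u - 1) / -2
  L_3(u) = (u + 2)(u + 1)u / 6
Then q(u) = 5·L_0(u) - 8·L_1(u) - 5·L_2(u) - 10·L_3(u).
Expanding and collecting terms gives q(u) = -4u^3 - 4u^2 + 3u - 5.
Evaluating at u = 3: q(3) = -140.

-140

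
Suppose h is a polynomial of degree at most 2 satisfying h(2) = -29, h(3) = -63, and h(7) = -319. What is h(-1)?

1

Write h(x) = ax^2 + bx + c. Substituting each data point gives a linear system:
  4a + 2b + c = -29
  9a + 3b + c = -63
  49a + 7b + c = -319
Solving the system yields a = -6, b = -4, c = 3.
So h(x) = -6x^2 - 4x + 3.
Then h(-1) = 1.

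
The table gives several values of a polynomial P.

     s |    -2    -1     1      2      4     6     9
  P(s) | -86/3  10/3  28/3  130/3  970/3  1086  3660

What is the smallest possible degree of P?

Divided differences on the nodes -2, -1, 1, 2, 4, 6, 9:
  order 0: -86/3  10/3  28/3  130/3  970/3  1086  3660
  order 1: 32  3  34  140  1144/3  858
  order 2: -29/3  31/3  106/3  181/3  286/3
  order 3: 5  5  5  5
  order 4: 0  0  0
  order 5: 0  0
  order 6: 0
The order-3 divided differences are all 5 (nonzero) and every higher order vanishes, so the data lies on a polynomial of degree exactly 3.

3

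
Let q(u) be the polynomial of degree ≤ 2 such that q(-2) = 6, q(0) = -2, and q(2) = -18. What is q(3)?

Forward differences of the values at u = -2, 0, 2:
  q  : 6  -2  -18
  Δ  : -8  -16
  Δ^2: -8
The second differences are constant, confirming degree 2.
Interpolating (Newton forward form) and evaluating at u = 3 gives q(3) = -29.

-29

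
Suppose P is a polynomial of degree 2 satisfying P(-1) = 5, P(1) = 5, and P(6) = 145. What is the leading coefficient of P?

Write P(t) = at^2 + bt + c. Substituting each data point gives a linear system:
  a - b + c = 5
  a + b + c = 5
  36a + 6b + c = 145
Solving the system yields a = 4, b = 0, c = 1.
So P(t) = 4t^2 + 1.
The leading coefficient is 4.

4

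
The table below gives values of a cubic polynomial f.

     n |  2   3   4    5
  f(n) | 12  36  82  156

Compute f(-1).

12

Using the Lagrange interpolation formula with nodes 2, 3, 4, 5:
  L_0(n) = (n - 3)(n - 4)(n - 5) / -6
  L_1(n) = (n - 2)(n - 4)(n - 5) / 2
  L_2(n) = (n - 2)(n - 3)(n - 5) / -2
  L_3(n) = (n - 2)(n - 3)(n - 4) / 6
Then f(n) = 12·L_0(n) + 36·L_1(n) + 82·L_2(n) + 156·L_3(n).
Expanding and collecting terms gives f(n) = n^3 + 2n^2 - 5n + 6.
Evaluating at n = -1: f(-1) = 12.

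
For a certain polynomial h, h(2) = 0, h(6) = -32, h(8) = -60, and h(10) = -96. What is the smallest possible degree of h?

Divided differences on the nodes 2, 6, 8, 10:
  order 0: 0  -32  -60  -96
  order 1: -8  -14  -18
  order 2: -1  -1
  order 3: 0
The order-2 divided differences are all -1 (nonzero) and every higher order vanishes, so the data lies on a polynomial of degree exactly 2.

2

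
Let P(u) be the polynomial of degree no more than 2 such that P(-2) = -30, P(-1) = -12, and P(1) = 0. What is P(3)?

Using the Lagrange interpolation formula with nodes -2, -1, 1:
  L_0(u) = (u + 1)(u - 1) / 3
  L_1(u) = (u + 2)(u - 1) / -2
  L_2(u) = (u + 2)(u + 1) / 6
Then P(u) = -30·L_0(u) - 12·L_1(u) + 0·L_2(u).
Expanding and collecting terms gives P(u) = -4u² + 6u - 2.
Evaluating at u = 3: P(3) = -20.

-20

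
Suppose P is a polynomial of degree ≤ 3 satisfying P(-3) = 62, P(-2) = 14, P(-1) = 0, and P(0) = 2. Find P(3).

-76

Write P(x) = ax^3 + bx^2 + cx + d. Substituting each data point gives a linear system:
  -27a + 9b - 3c + d = 62
  -8a + 4b - 2c + d = 14
  -a + b - c + d = 0
  d = 2
Solving the system yields a = -3, b = -1, c = 4, d = 2.
So P(x) = -3x^3 - x^2 + 4x + 2.
Then P(3) = -76.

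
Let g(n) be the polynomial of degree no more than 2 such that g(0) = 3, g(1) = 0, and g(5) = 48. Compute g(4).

Write g(n) = an^2 + bn + c. Substituting each data point gives a linear system:
  c = 3
  a + b + c = 0
  25a + 5b + c = 48
Solving the system yields a = 3, b = -6, c = 3.
So g(n) = 3n^2 - 6n + 3.
Then g(4) = 27.

27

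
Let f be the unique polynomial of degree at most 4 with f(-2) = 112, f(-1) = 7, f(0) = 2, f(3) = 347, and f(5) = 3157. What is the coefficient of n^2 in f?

-4

Write f(n) = an^4 + bn^3 + cn^2 + dn + e. Substituting each data point gives a linear system:
  16a - 8b + 4c - 2d + e = 112
  a - b + c - d + e = 7
  e = 2
  81a + 27b + 9c + 3d + e = 347
  625a + 125b + 25c + 5d + e = 3157
Solving the system yields a = 6, b = -4, c = -4, d = 1, e = 2.
So f(n) = 6n^4 - 4n^3 - 4n^2 + n + 2.
The coefficient of n^2 is -4.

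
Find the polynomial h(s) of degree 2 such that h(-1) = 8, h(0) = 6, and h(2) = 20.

Write h(s) = as^2 + bs + c. Substituting each data point gives a linear system:
  a - b + c = 8
  c = 6
  4a + 2b + c = 20
Solving the system yields a = 3, b = 1, c = 6.
So h(s) = 3s^2 + s + 6.
Check: h(0) = 6. ✓

h(s) = 3s^2 + s + 6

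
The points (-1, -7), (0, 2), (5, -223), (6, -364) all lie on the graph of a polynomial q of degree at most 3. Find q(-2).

-20

Using the Lagrange interpolation formula with nodes -1, 0, 5, 6:
  L_0(t) = t(t - 5)(t - 6) / -42
  L_1(t) = (t + 1)(t - 5)(t - 6) / 30
  L_2(t) = (t + 1)t(t - 6) / -30
  L_3(t) = (t + 1)t(t - 5) / 42
Then q(t) = -7·L_0(t) + 2·L_1(t) - 223·L_2(t) - 364·L_3(t).
Expanding and collecting terms gives q(t) = -t^3 - 5t^2 + 5t + 2.
Evaluating at t = -2: q(-2) = -20.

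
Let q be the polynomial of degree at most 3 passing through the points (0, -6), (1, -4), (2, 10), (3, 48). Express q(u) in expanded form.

Using the Lagrange interpolation formula with nodes 0, 1, 2, 3:
  L_0(u) = (u - 1)(u - 2)(u - 3) / -6
  L_1(u) = u(u - 2)(u - 3) / 2
  L_2(u) = u(u - 1)(u - 3) / -2
  L_3(u) = u(u - 1)(u - 2) / 6
Then q(u) = -6·L_0(u) - 4·L_1(u) + 10·L_2(u) + 48·L_3(u).
Expanding and collecting terms gives q(u) = 2u^3 - 6.
Check: q(0) = -6. ✓

q(u) = 2u^3 - 6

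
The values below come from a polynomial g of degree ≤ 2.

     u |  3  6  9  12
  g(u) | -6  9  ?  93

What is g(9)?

The 3 known points determine the degree-2 polynomial uniquely.
Write g(u) = au^2 + bu + c. Substituting each data point gives a linear system:
  9a + 3b + c = -6
  36a + 6b + c = 9
  144a + 12b + c = 93
Solving the system yields a = 1, b = -4, c = -3.
So g(u) = u^2 - 4u - 3.
Then g(9) = 42.

42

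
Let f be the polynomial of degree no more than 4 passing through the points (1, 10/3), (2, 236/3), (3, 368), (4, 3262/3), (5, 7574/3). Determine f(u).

Using the Lagrange interpolation formula with nodes 1, 2, 3, 4, 5:
  L_0(u) = (u - 2)(u - 3)(u - 4)(u - 5) / 24
  L_1(u) = (u - 1)(u - 3)(u - 4)(u - 5) / -6
  L_2(u) = (u - 1)(u - 2)(u - 4)(u - 5) / 4
  L_3(u) = (u - 1)(u - 2)(u - 3)(u - 5) / -6
  L_4(u) = (u - 1)(u - 2)(u - 3)(u - 4) / 24
Then f(u) = 10/3·L_0(u) + 236/3·L_1(u) + 368·L_2(u) + 3262/3·L_3(u) + 7574/3·L_4(u).
Expanding and collecting terms gives f(u) = 3u^4 + 6u^3 - 4u^2 + (1/3)u - 2.
Check: f(3) = 368. ✓

f(u) = 3u^4 + 6u^3 - 4u^2 + (1/3)u - 2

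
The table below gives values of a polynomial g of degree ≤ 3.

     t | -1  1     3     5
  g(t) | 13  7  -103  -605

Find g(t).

Using the Lagrange interpolation formula with nodes -1, 1, 3, 5:
  L_0(t) = (t - 1)(t - 3)(t - 5) / -48
  L_1(t) = (t + 1)(t - 3)(t - 5) / 16
  L_2(t) = (t + 1)(t - 1)(t - 5) / -16
  L_3(t) = (t + 1)(t - 1)(t - 3) / 48
Then g(t) = 13·L_0(t) + 7·L_1(t) - 103·L_2(t) - 605·L_3(t).
Expanding and collecting terms gives g(t) = -6t^3 + 5t^2 + 3t + 5.
Check: g(1) = 7. ✓

g(t) = -6t^3 + 5t^2 + 3t + 5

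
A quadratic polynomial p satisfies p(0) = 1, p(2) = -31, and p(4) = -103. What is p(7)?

-286

Using the Lagrange interpolation formula with nodes 0, 2, 4:
  L_0(t) = (t - 2)(t - 4) / 8
  L_1(t) = t(t - 4) / -4
  L_2(t) = t(t - 2) / 8
Then p(t) = 1·L_0(t) - 31·L_1(t) - 103·L_2(t).
Expanding and collecting terms gives p(t) = -5t^2 - 6t + 1.
Evaluating at t = 7: p(7) = -286.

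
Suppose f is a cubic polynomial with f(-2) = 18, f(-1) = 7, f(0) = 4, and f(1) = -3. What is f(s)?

Write f(s) = as^3 + bs^2 + cs + d. Substituting each data point gives a linear system:
  -8a + 4b - 2c + d = 18
  -a + b - c + d = 7
  d = 4
  a + b + c + d = -3
Solving the system yields a = -2, b = -2, c = -3, d = 4.
So f(s) = -2s^3 - 2s^2 - 3s + 4.
Check: f(-1) = 7. ✓

f(s) = -2s^3 - 2s^2 - 3s + 4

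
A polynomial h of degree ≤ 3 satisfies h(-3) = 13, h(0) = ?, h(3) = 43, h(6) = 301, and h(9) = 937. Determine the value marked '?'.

On equispaced nodes a degree-3 polynomial has vanishing fourth forward difference, so
  h(-3) - 4·h(0) + 6·h(3) - 4·h(6) + h(9) = 0.
Substituting the known values and solving for h(0):
  -4·h(0) = -4
  h(0) = 1.

1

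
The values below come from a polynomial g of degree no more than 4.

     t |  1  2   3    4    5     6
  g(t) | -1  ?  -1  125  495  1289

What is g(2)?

-15

On equispaced nodes a degree-4 polynomial has vanishing fifth forward difference, so
  - g(1) + 5·g(2) - 10·g(3) + 10·g(4) - 5·g(5) + g(6) = 0.
Substituting the known values and solving for g(2):
  5·g(2) = -75
  g(2) = -15.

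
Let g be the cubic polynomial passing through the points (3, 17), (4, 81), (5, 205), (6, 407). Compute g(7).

Write g(u) = au^3 + bu^2 + cu + d. Substituting each data point gives a linear system:
  27a + 9b + 3c + d = 17
  64a + 16b + 4c + d = 81
  125a + 25b + 5c + d = 205
  216a + 36b + 6c + d = 407
Solving the system yields a = 3, b = -6, c = -5, d = 5.
So g(u) = 3u³ - 6u² - 5u + 5.
Then g(7) = 705.

705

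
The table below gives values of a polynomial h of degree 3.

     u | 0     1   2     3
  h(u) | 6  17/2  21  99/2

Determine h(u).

Write h(u) = au^3 + bu^2 + cu + d. Substituting each data point gives a linear system:
  d = 6
  a + b + c + d = 17/2
  8a + 4b + 2c + d = 21
  27a + 9b + 3c + d = 99/2
Solving the system yields a = 1, b = 2, c = -1/2, d = 6.
So h(u) = u^3 + 2u^2 - (1/2)u + 6.
Check: h(1) = 17/2. ✓

h(u) = u^3 + 2u^2 - (1/2)u + 6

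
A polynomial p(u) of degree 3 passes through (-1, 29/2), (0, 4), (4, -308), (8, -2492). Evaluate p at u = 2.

-38

Using the Lagrange interpolation formula with nodes -1, 0, 4, 8:
  L_0(u) = u(u - 4)(u - 8) / -45
  L_1(u) = (u + 1)(u - 4)(u - 8) / 32
  L_2(u) = (u + 1)u(u - 8) / -80
  L_3(u) = (u + 1)u(u - 4) / 288
Then p(u) = 29/2·L_0(u) + 4·L_1(u) - 308·L_2(u) - 2492·L_3(u).
Expanding and collecting terms gives p(u) = -5u³ + (3/2)u² - 4u + 4.
Evaluating at u = 2: p(2) = -38.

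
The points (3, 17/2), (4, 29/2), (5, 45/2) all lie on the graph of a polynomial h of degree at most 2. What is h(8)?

117/2

Using the Lagrange interpolation formula with nodes 3, 4, 5:
  L_0(x) = (x - 4)(x - 5) / 2
  L_1(x) = (x - 3)(x - 5) / -1
  L_2(x) = (x - 3)(x - 4) / 2
Then h(x) = 17/2·L_0(x) + 29/2·L_1(x) + 45/2·L_2(x).
Expanding and collecting terms gives h(x) = x^2 - x + 5/2.
Evaluating at x = 8: h(8) = 117/2.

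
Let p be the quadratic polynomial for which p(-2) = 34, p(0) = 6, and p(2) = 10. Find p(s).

Write p(s) = as^2 + bs + c. Substituting each data point gives a linear system:
  4a - 2b + c = 34
  c = 6
  4a + 2b + c = 10
Solving the system yields a = 4, b = -6, c = 6.
So p(s) = 4s^2 - 6s + 6.
Check: p(-2) = 34. ✓

p(s) = 4s^2 - 6s + 6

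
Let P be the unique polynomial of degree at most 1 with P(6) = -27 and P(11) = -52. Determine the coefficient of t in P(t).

-5

Write P(t) = at + b. Substituting each data point gives a linear system:
  6a + b = -27
  11a + b = -52
Solving the system yields a = -5, b = 3.
So P(t) = -5t + 3.
The leading coefficient is -5.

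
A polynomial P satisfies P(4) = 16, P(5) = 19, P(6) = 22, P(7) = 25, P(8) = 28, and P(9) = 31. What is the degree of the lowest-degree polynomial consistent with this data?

1

Forward differences of the values at s = 4, 5, 6, 7, 8, 9:
  P  : 16  19  22  25  28  31
  Δ  : 3  3  3  3  3
  Δ^2: 0  0  0  0
  Δ^3: 0  0  0
  Δ^4: 0  0
  Δ^5: 0
The first differences are constant (3) and nonzero, while all higher differences vanish, so the minimal degree is 1.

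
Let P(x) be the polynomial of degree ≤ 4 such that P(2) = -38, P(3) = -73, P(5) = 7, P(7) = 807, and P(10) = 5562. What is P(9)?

Using the Lagrange interpolation formula with nodes 2, 3, 5, 7, 10:
  L_0(x) = (x - 3)(x - 5)(x - 7)(x - 10) / 120
  L_1(x) = (x - 2)(x - 5)(x - 7)(x - 10) / -56
  L_2(x) = (x - 2)(x - 3)(x - 7)(x - 10) / 60
  L_3(x) = (x - 2)(x - 3)(x - 5)(x - 10) / -120
  L_4(x) = (x - 2)(x - 3)(x - 5)(x - 7) / 840
Then P(x) = -38·L_0(x) - 73·L_1(x) + 7·L_2(x) + 807·L_3(x) + 5562·L_4(x).
Expanding and collecting terms gives P(x) = x^4 - 4x^3 - 4x^2 - 4x + 2.
Evaluating at x = 9: P(9) = 3287.

3287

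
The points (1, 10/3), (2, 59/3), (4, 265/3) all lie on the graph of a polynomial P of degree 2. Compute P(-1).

Using the Lagrange interpolation formula with nodes 1, 2, 4:
  L_0(u) = (u - 2)(u - 4) / 3
  L_1(u) = (u - 1)(u - 4) / -2
  L_2(u) = (u - 1)(u - 2) / 6
Then P(u) = 10/3·L_0(u) + 59/3·L_1(u) + 265/3·L_2(u).
Expanding and collecting terms gives P(u) = 6u^2 - (5/3)u - 1.
Evaluating at u = -1: P(-1) = 20/3.

20/3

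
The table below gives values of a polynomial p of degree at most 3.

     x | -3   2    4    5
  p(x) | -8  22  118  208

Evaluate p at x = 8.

Write p(x) = ax^3 + bx^2 + cx + d. Substituting each data point gives a linear system:
  -27a + 9b - 3c + d = -8
  8a + 4b + 2c + d = 22
  64a + 16b + 4c + d = 118
  125a + 25b + 5c + d = 208
Solving the system yields a = 1, b = 3, c = 2, d = -2.
So p(x) = x^3 + 3x^2 + 2x - 2.
Then p(8) = 718.

718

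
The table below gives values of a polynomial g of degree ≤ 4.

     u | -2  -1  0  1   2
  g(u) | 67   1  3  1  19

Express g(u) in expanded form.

Write g(u) = au^4 + bu^3 + cu^2 + du + e. Substituting each data point gives a linear system:
  16a - 8b + 4c - 2d + e = 67
  a - b + c - d + e = 1
  e = 3
  a + b + c + d + e = 1
  16a + 8b + 4c + 2d + e = 19
Solving the system yields a = 4, b = -4, c = -6, d = 4, e = 3.
So g(u) = 4u^4 - 4u^3 - 6u^2 + 4u + 3.
Check: g(-1) = 1. ✓

g(u) = 4u^4 - 4u^3 - 6u^2 + 4u + 3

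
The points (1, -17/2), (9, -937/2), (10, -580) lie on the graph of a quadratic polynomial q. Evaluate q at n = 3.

-103/2

Write q(n) = an^2 + bn + c. Substituting each data point gives a linear system:
  a + b + c = -17/2
  81a + 9b + c = -937/2
  100a + 10b + c = -580
Solving the system yields a = -6, b = 5/2, c = -5.
So q(n) = -6n² + (5/2)n - 5.
Then q(3) = -103/2.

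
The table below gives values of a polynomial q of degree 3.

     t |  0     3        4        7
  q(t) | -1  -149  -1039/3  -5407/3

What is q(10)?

Using the Lagrange interpolation formula with nodes 0, 3, 4, 7:
  L_0(t) = (t - 3)(t - 4)(t - 7) / -84
  L_1(t) = t(t - 4)(t - 7) / 12
  L_2(t) = t(t - 3)(t - 7) / -12
  L_3(t) = t(t - 3)(t - 4) / 84
Then q(t) = -1·L_0(t) - 149·L_1(t) - 1039/3·L_2(t) - 5407/3·L_3(t).
Expanding and collecting terms gives q(t) = -5t³ - 2t² + (5/3)t - 1.
Evaluating at t = 10: q(10) = -15553/3.

-15553/3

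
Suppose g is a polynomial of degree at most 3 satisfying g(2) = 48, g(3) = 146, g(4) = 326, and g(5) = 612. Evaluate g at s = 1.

Forward differences of the values at s = 2, 3, 4, 5:
  g  : 48  146  326  612
  Δ  : 98  180  286
  Δ^2: 82  106
  Δ^3: 24
The third differences are constant, confirming degree 3.
Interpolating (Newton forward form) and evaluating at s = 1 gives g(1) = 8.

8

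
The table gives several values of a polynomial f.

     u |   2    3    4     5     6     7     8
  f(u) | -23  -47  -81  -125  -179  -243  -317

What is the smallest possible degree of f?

Forward differences of the values at u = 2, 3, 4, 5, 6, 7, 8:
  f  : -23  -47  -81  -125  -179  -243  -317
  Δ  : -24  -34  -44  -54  -64  -74
  Δ^2: -10  -10  -10  -10  -10
  Δ^3: 0  0  0  0
  Δ^4: 0  0  0
  Δ^5: 0  0
  Δ^6: 0
The second differences are constant (-10) and nonzero, while all higher differences vanish, so the minimal degree is 2.

2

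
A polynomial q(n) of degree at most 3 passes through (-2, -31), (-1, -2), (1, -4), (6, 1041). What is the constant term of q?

-3

Write q(n) = an^3 + bn^2 + cn + d. Substituting each data point gives a linear system:
  -8a + 4b - 2c + d = -31
  -a + b - c + d = -2
  a + b + c + d = -4
  216a + 36b + 6c + d = 1041
Solving the system yields a = 5, b = 0, c = -6, d = -3.
So q(n) = 5n³ - 6n - 3.
The constant term is -3.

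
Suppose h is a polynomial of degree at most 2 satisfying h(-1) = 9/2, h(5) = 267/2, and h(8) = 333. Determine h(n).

Using the Lagrange interpolation formula with nodes -1, 5, 8:
  L_0(n) = (n - 5)(n - 8) / 54
  L_1(n) = (n + 1)(n - 8) / -18
  L_2(n) = (n + 1)(n - 5) / 27
Then h(n) = 9/2·L_0(n) + 267/2·L_1(n) + 333·L_2(n).
Expanding and collecting terms gives h(n) = 5n^2 + (3/2)n + 1.
Check: h(8) = 333. ✓

h(n) = 5n^2 + (3/2)n + 1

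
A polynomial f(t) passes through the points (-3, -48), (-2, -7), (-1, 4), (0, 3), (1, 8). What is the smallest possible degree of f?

3

Forward differences of the values at t = -3, -2, -1, 0, 1:
  f  : -48  -7  4  3  8
  Δ  : 41  11  -1  5
  Δ^2: -30  -12  6
  Δ^3: 18  18
  Δ^4: 0
The third differences are constant (18) and nonzero, while all higher differences vanish, so the minimal degree is 3.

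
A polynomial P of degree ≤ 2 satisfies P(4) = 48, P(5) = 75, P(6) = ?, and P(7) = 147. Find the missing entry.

108

The 3 known points determine the degree-2 polynomial uniquely.
Write P(s) = as^2 + bs + c. Substituting each data point gives a linear system:
  16a + 4b + c = 48
  25a + 5b + c = 75
  49a + 7b + c = 147
Solving the system yields a = 3, b = 0, c = 0.
So P(s) = 3s^2.
Then P(6) = 108.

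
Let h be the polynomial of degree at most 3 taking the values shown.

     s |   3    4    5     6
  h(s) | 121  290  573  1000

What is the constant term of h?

Write h(s) = as^3 + bs^2 + cs + d. Substituting each data point gives a linear system:
  27a + 9b + 3c + d = 121
  64a + 16b + 4c + d = 290
  125a + 25b + 5c + d = 573
  216a + 36b + 6c + d = 1000
Solving the system yields a = 5, b = -3, c = 5, d = -2.
So h(s) = 5s³ - 3s² + 5s - 2.
The constant term is -2.

-2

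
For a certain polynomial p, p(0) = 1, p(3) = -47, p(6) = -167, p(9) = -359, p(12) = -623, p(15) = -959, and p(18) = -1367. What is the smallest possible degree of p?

2

Forward differences of the values at u = 0, 3, 6, 9, 12, 15, 18:
  p  : 1  -47  -167  -359  -623  -959  -1367
  Δ  : -48  -120  -192  -264  -336  -408
  Δ^2: -72  -72  -72  -72  -72
  Δ^3: 0  0  0  0
  Δ^4: 0  0  0
  Δ^5: 0  0
  Δ^6: 0
The second differences are constant (-72) and nonzero, while all higher differences vanish, so the minimal degree is 2.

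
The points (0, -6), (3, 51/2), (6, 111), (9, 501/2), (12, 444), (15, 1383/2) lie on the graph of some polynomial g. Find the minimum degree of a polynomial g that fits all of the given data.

Forward differences of the values at t = 0, 3, 6, 9, 12, 15:
  g  : -6  51/2  111  501/2  444  1383/2
  Δ  : 63/2  171/2  279/2  387/2  495/2
  Δ^2: 54  54  54  54
  Δ^3: 0  0  0
  Δ^4: 0  0
  Δ^5: 0
The second differences are constant (54) and nonzero, while all higher differences vanish, so the minimal degree is 2.

2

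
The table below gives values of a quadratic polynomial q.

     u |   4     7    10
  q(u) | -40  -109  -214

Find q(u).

q(u) = -2u^2 - u - 4

Write q(u) = au^2 + bu + c. Substituting each data point gives a linear system:
  16a + 4b + c = -40
  49a + 7b + c = -109
  100a + 10b + c = -214
Solving the system yields a = -2, b = -1, c = -4.
So q(u) = -2u^2 - u - 4.
Check: q(4) = -40. ✓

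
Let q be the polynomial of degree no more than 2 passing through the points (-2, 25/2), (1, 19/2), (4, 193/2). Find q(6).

409/2

Using the Lagrange interpolation formula with nodes -2, 1, 4:
  L_0(n) = (n - 1)(n - 4) / 18
  L_1(n) = (n + 2)(n - 4) / -9
  L_2(n) = (n + 2)(n - 1) / 18
Then q(n) = 25/2·L_0(n) + 19/2·L_1(n) + 193/2·L_2(n).
Expanding and collecting terms gives q(n) = 5n² + 4n + 1/2.
Evaluating at n = 6: q(6) = 409/2.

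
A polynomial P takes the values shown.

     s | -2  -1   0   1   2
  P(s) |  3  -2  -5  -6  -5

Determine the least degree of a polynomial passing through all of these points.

Forward differences of the values at s = -2, -1, 0, 1, 2:
  P  : 3  -2  -5  -6  -5
  Δ  : -5  -3  -1  1
  Δ^2: 2  2  2
  Δ^3: 0  0
  Δ^4: 0
The second differences are constant (2) and nonzero, while all higher differences vanish, so the minimal degree is 2.

2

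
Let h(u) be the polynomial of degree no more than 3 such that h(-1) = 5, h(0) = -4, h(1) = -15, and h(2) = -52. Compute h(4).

-300

Using the Lagrange interpolation formula with nodes -1, 0, 1, 2:
  L_0(u) = u(u - 1)(u - 2) / -6
  L_1(u) = (u + 1)(u - 1)(u - 2) / 2
  L_2(u) = (u + 1)u(u - 2) / -2
  L_3(u) = (u + 1)u(u - 1) / 6
Then h(u) = 5·L_0(u) - 4·L_1(u) - 15·L_2(u) - 52·L_3(u).
Expanding and collecting terms gives h(u) = -4u^3 - u^2 - 6u - 4.
Evaluating at u = 4: h(4) = -300.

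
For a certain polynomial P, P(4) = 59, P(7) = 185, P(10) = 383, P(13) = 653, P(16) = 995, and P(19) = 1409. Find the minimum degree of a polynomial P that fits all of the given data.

2

Forward differences of the values at n = 4, 7, 10, 13, 16, 19:
  P  : 59  185  383  653  995  1409
  Δ  : 126  198  270  342  414
  Δ^2: 72  72  72  72
  Δ^3: 0  0  0
  Δ^4: 0  0
  Δ^5: 0
The second differences are constant (72) and nonzero, while all higher differences vanish, so the minimal degree is 2.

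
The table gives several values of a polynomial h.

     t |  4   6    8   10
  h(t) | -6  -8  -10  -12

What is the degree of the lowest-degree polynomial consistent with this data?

Forward differences of the values at t = 4, 6, 8, 10:
  h  : -6  -8  -10  -12
  Δ  : -2  -2  -2
  Δ^2: 0  0
  Δ^3: 0
The first differences are constant (-2) and nonzero, while all higher differences vanish, so the minimal degree is 1.

1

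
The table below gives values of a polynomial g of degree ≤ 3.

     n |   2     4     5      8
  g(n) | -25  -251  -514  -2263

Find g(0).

1

Using the Lagrange interpolation formula with nodes 2, 4, 5, 8:
  L_0(n) = (n - 4)(n - 5)(n - 8) / -36
  L_1(n) = (n - 2)(n - 5)(n - 8) / 8
  L_2(n) = (n - 2)(n - 4)(n - 8) / -9
  L_3(n) = (n - 2)(n - 4)(n - 5) / 72
Then g(n) = -25·L_0(n) - 251·L_1(n) - 514·L_2(n) - 2263·L_3(n).
Expanding and collecting terms gives g(n) = -5n^3 + 5n^2 - 3n + 1.
Evaluating at n = 0: g(0) = 1.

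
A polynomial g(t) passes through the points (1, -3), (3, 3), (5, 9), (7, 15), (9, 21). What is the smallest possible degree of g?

1

Forward differences of the values at t = 1, 3, 5, 7, 9:
  g  : -3  3  9  15  21
  Δ  : 6  6  6  6
  Δ^2: 0  0  0
  Δ^3: 0  0
  Δ^4: 0
The first differences are constant (6) and nonzero, while all higher differences vanish, so the minimal degree is 1.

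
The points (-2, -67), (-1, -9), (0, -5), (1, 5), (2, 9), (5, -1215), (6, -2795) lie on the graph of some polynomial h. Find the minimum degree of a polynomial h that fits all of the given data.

4

Divided differences on the nodes -2, -1, 0, 1, 2, 5, 6:
  order 0: -67  -9  -5  5  9  -1215  -2795
  order 1: 58  4  10  4  -408  -1580
  order 2: -27  3  -3  -103  -293
  order 3: 10  -2  -20  -38
  order 4: -3  -3  -3
  order 5: 0  0
  order 6: 0
The order-4 divided differences are all -3 (nonzero) and every higher order vanishes, so the data lies on a polynomial of degree exactly 4.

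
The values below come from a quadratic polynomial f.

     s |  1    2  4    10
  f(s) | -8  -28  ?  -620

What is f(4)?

The 3 known points determine the degree-2 polynomial uniquely.
Write f(s) = as^2 + bs + c. Substituting each data point gives a linear system:
  a + b + c = -8
  4a + 2b + c = -28
  100a + 10b + c = -620
Solving the system yields a = -6, b = -2, c = 0.
So f(s) = -6s² - 2s.
Then f(4) = -104.

-104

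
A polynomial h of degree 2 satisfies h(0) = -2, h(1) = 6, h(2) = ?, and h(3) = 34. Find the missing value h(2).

The 3 known points determine the degree-2 polynomial uniquely.
Write h(x) = ax^2 + bx + c. Substituting each data point gives a linear system:
  c = -2
  a + b + c = 6
  9a + 3b + c = 34
Solving the system yields a = 2, b = 6, c = -2.
So h(x) = 2x^2 + 6x - 2.
Then h(2) = 18.

18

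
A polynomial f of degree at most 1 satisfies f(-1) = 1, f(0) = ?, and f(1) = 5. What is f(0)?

3

The 2 known points determine the degree-1 polynomial uniquely.
Write f(s) = as + b. Substituting each data point gives a linear system:
  -a + b = 1
  a + b = 5
Solving the system yields a = 2, b = 3.
So f(s) = 2s + 3.
Then f(0) = 3.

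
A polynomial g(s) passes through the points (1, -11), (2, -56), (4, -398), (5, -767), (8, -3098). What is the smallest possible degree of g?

3

Divided differences on the nodes 1, 2, 4, 5, 8:
  order 0: -11  -56  -398  -767  -3098
  order 1: -45  -171  -369  -777
  order 2: -42  -66  -102
  order 3: -6  -6
  order 4: 0
The order-3 divided differences are all -6 (nonzero) and every higher order vanishes, so the data lies on a polynomial of degree exactly 3.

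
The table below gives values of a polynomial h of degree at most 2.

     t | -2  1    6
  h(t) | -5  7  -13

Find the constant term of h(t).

5

Write h(t) = at^2 + bt + c. Substituting each data point gives a linear system:
  4a - 2b + c = -5
  a + b + c = 7
  36a + 6b + c = -13
Solving the system yields a = -1, b = 3, c = 5.
So h(t) = -t² + 3t + 5.
The constant term is 5.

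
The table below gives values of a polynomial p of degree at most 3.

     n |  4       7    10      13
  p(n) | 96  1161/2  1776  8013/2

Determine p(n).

Using the Lagrange interpolation formula with nodes 4, 7, 10, 13:
  L_0(n) = (n - 7)(n - 10)(n - 13) / -162
  L_1(n) = (n - 4)(n - 10)(n - 13) / 54
  L_2(n) = (n - 4)(n - 7)(n - 13) / -54
  L_3(n) = (n - 4)(n - 7)(n - 10) / 162
Then p(n) = 96·L_0(n) + 1161/2·L_1(n) + 1776·L_2(n) + 8013/2·L_3(n).
Expanding and collecting terms gives p(n) = 2n^3 - (5/2)n^2 + 3n - 4.
Check: p(7) = 1161/2. ✓

p(n) = 2n^3 - (5/2)n^2 + 3n - 4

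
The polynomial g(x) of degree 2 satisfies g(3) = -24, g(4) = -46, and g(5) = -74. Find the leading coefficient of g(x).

Write g(x) = ax^2 + bx + c. Substituting each data point gives a linear system:
  9a + 3b + c = -24
  16a + 4b + c = -46
  25a + 5b + c = -74
Solving the system yields a = -3, b = -1, c = 6.
So g(x) = -3x² - x + 6.
The leading coefficient is -3.

-3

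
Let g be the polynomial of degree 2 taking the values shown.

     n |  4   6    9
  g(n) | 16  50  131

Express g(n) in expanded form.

g(n) = 2n^2 - 3n - 4

Write g(n) = an^2 + bn + c. Substituting each data point gives a linear system:
  16a + 4b + c = 16
  36a + 6b + c = 50
  81a + 9b + c = 131
Solving the system yields a = 2, b = -3, c = -4.
So g(n) = 2n^2 - 3n - 4.
Check: g(6) = 50. ✓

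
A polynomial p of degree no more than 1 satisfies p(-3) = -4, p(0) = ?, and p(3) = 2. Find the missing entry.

-1

The 2 known points determine the degree-1 polynomial uniquely.
Write p(s) = as + b. Substituting each data point gives a linear system:
  -3a + b = -4
  3a + b = 2
Solving the system yields a = 1, b = -1.
So p(s) = s - 1.
Then p(0) = -1.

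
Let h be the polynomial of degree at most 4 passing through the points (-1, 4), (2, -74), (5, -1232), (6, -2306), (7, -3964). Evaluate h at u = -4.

-26

Using the Lagrange interpolation formula with nodes -1, 2, 5, 6, 7:
  L_0(u) = (u - 2)(u - 5)(u - 6)(u - 7) / 1008
  L_1(u) = (u + 1)(u - 5)(u - 6)(u - 7) / -180
  L_2(u) = (u + 1)(u - 2)(u - 6)(u - 7) / 36
  L_3(u) = (u + 1)(u - 2)(u - 5)(u - 7) / -28
  L_4(u) = (u + 1)(u - 2)(u - 5)(u - 6) / 80
Then h(u) = 4·L_0(u) - 74·L_1(u) - 1232·L_2(u) - 2306·L_3(u) - 3964·L_4(u).
Expanding and collecting terms gives h(u) = -u^4 - 4u^3 - 3u^2 - 6u - 2.
Evaluating at u = -4: h(-4) = -26.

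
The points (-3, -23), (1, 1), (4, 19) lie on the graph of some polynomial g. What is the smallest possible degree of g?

1

Divided differences on the nodes -3, 1, 4:
  order 0: -23  1  19
  order 1: 6  6
  order 2: 0
The order-1 divided differences are all 6 (nonzero) and every higher order vanishes, so the data lies on a polynomial of degree exactly 1.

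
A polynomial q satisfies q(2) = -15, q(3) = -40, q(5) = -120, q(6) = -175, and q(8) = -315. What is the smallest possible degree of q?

Divided differences on the nodes 2, 3, 5, 6, 8:
  order 0: -15  -40  -120  -175  -315
  order 1: -25  -40  -55  -70
  order 2: -5  -5  -5
  order 3: 0  0
  order 4: 0
The order-2 divided differences are all -5 (nonzero) and every higher order vanishes, so the data lies on a polynomial of degree exactly 2.

2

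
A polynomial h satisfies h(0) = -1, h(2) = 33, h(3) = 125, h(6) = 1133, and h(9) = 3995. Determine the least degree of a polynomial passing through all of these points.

3

Divided differences on the nodes 0, 2, 3, 6, 9:
  order 0: -1  33  125  1133  3995
  order 1: 17  92  336  954
  order 2: 25  61  103
  order 3: 6  6
  order 4: 0
The order-3 divided differences are all 6 (nonzero) and every higher order vanishes, so the data lies on a polynomial of degree exactly 3.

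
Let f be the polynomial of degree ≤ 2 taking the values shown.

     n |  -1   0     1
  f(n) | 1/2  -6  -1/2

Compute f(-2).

19

Write f(n) = an^2 + bn + c. Substituting each data point gives a linear system:
  a - b + c = 1/2
  c = -6
  a + b + c = -1/2
Solving the system yields a = 6, b = -1/2, c = -6.
So f(n) = 6n² - (1/2)n - 6.
Then f(-2) = 19.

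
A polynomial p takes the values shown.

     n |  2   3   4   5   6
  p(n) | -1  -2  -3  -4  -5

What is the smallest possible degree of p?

Forward differences of the values at n = 2, 3, 4, 5, 6:
  p  : -1  -2  -3  -4  -5
  Δ  : -1  -1  -1  -1
  Δ^2: 0  0  0
  Δ^3: 0  0
  Δ^4: 0
The first differences are constant (-1) and nonzero, while all higher differences vanish, so the minimal degree is 1.

1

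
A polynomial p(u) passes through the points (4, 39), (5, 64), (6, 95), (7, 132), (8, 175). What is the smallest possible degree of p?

2

Forward differences of the values at u = 4, 5, 6, 7, 8:
  p  : 39  64  95  132  175
  Δ  : 25  31  37  43
  Δ^2: 6  6  6
  Δ^3: 0  0
  Δ^4: 0
The second differences are constant (6) and nonzero, while all higher differences vanish, so the minimal degree is 2.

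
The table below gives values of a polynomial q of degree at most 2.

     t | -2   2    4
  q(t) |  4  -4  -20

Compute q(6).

Using the Lagrange interpolation formula with nodes -2, 2, 4:
  L_0(t) = (t - 2)(t - 4) / 24
  L_1(t) = (t + 2)(t - 4) / -8
  L_2(t) = (t + 2)(t - 2) / 12
Then q(t) = 4·L_0(t) - 4·L_1(t) - 20·L_2(t).
Expanding and collecting terms gives q(t) = -t² - 2t + 4.
Evaluating at t = 6: q(6) = -44.

-44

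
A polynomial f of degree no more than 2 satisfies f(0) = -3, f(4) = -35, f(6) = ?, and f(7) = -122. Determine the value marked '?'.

The 3 known points determine the degree-2 polynomial uniquely.
Write f(n) = an^2 + bn + c. Substituting each data point gives a linear system:
  c = -3
  16a + 4b + c = -35
  49a + 7b + c = -122
Solving the system yields a = -3, b = 4, c = -3.
So f(n) = -3n² + 4n - 3.
Then f(6) = -87.

-87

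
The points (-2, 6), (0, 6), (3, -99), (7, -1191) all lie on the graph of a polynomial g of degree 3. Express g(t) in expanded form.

g(t) = -3t^3 - 4t^2 + 4t + 6

Write g(t) = at^3 + bt^2 + ct + d. Substituting each data point gives a linear system:
  -8a + 4b - 2c + d = 6
  d = 6
  27a + 9b + 3c + d = -99
  343a + 49b + 7c + d = -1191
Solving the system yields a = -3, b = -4, c = 4, d = 6.
So g(t) = -3t^3 - 4t^2 + 4t + 6.
Check: g(0) = 6. ✓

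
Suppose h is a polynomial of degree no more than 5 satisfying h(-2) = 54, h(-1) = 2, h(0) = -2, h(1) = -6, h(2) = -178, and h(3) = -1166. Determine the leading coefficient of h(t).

Write h(t) = at^5 + bt^4 + ct^3 + dt^2 + et + k. Substituting each data point gives a linear system:
  -32a + 16b - 8c + 4d - 2e + k = 54
  -a + b - c + d - e + k = 2
  k = -2
  a + b + c + d + e + k = -6
  32a + 16b + 8c + 4d + 2e + k = -178
  243a + 81b + 27c + 9d + 3e + k = -1166
Solving the system yields a = -3, b = -5, c = -3, d = 5, e = 2, k = -2.
So h(t) = -3t^5 - 5t^4 - 3t^3 + 5t^2 + 2t - 2.
The leading coefficient is -3.

-3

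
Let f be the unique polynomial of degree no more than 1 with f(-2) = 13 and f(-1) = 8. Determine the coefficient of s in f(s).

-5

Write f(s) = as + b. Substituting each data point gives a linear system:
  -2a + b = 13
  -a + b = 8
Solving the system yields a = -5, b = 3.
So f(s) = -5s + 3.
The leading coefficient is -5.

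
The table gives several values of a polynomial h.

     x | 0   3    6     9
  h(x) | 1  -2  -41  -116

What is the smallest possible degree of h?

2

Forward differences of the values at x = 0, 3, 6, 9:
  h  : 1  -2  -41  -116
  Δ  : -3  -39  -75
  Δ^2: -36  -36
  Δ^3: 0
The second differences are constant (-36) and nonzero, while all higher differences vanish, so the minimal degree is 2.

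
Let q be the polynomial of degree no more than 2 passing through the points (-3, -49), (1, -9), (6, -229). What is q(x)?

q(x) = -6x^2 - 2x - 1

Using the Lagrange interpolation formula with nodes -3, 1, 6:
  L_0(x) = (x - 1)(x - 6) / 36
  L_1(x) = (x + 3)(x - 6) / -20
  L_2(x) = (x + 3)(x - 1) / 45
Then q(x) = -49·L_0(x) - 9·L_1(x) - 229·L_2(x).
Expanding and collecting terms gives q(x) = -6x^2 - 2x - 1.
Check: q(-3) = -49. ✓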